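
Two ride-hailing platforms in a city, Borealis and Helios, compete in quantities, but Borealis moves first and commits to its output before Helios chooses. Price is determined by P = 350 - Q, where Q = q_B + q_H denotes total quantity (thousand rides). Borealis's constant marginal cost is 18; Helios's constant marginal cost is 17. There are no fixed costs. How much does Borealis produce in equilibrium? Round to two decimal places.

Solve by backward induction. Given q_B, the follower Helios maximises π_H = (350 - q_B - q_H)q_H - 17q_H.
∂π_H/∂q_H = 333 - q_B - 2q_H = 0 gives the reaction function q_H = (333 - q_B)/2.
Borealis substitutes q_H(q_B) into its own profit: π_B = q_B(350 - q_B - (333 - q_B)/2) - 18q_B = (367/2 - (1/2)q_B)q_B - 18q_B.
Leader FOC: 331/2 - q_B = 0, so q_B = 331/2.
Then q_H = (333 - 331/2)/2 = 335/4.

165.50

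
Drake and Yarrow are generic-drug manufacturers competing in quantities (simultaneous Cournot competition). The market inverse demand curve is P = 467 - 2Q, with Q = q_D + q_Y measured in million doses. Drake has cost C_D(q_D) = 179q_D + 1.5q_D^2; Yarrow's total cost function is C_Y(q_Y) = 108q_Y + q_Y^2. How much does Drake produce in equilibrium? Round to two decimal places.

26.58

Drake's profit: π_D = (467 - 2Q)q_D - (179q_D + (3/2)q_D²). Setting ∂π_D/∂q_D = 0: 288 - 7q_D - 2(q_Y) = 0.
Yarrow's profit: π_Y = (467 - 2Q)q_Y - (108q_Y + q_Y²). Setting ∂π_Y/∂q_Y = 0: 359 - 6q_Y - 2(q_D) = 0.
Rearranging gives the reaction functions q_D = (288 - 2q_Y)/7 and q_Y = (359 - 2q_D)/6.
Solving the pair: q_D = 505/19, q_Y = 1937/38.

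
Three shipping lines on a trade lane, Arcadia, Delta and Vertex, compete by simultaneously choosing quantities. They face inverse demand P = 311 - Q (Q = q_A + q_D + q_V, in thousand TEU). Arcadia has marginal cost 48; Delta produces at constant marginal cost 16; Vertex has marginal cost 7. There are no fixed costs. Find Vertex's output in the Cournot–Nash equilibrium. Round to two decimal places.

Arcadia's profit: π_A = (311 - Q)q_A - (48q_A). Setting ∂π_A/∂q_A = 0: 263 - 2q_A - (q_D + q_V) = 0.
Delta's profit: π_D = (311 - Q)q_D - (16q_D). Setting ∂π_D/∂q_D = 0: 295 - 2q_D - (q_A + q_V) = 0.
Vertex's first-order condition: 304 - 2q_V - (q_A + q_D) = 0.
Summing all 3 equations gives 862 − 4Q = 0, hence Q = 431/2.
Back-substituting: q_A = (263 − 431/2) = 95/2, q_D = (295 − 431/2) = 159/2, q_V = (304 − 431/2) = 177/2.

88.50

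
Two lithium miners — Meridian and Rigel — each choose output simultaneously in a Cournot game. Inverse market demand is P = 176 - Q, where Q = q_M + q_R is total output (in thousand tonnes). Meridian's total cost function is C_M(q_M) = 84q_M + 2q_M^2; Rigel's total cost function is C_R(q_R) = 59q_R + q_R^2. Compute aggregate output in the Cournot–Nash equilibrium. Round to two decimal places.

Meridian's profit: π_M = (176 - Q)q_M - (84q_M + 2q_M²). Setting ∂π_M/∂q_M = 0: 92 - 6q_M - (q_R) = 0.
Rigel's first-order condition: 117 - 4q_R - (q_M) = 0.
Best responses: q_M = (92 - q_R)/6, q_R = (117 - q_M)/4.
Solving the pair: q_M = 251/23, q_R = 610/23.
Total output Q = 251/23 + 610/23 = 861/23.

37.43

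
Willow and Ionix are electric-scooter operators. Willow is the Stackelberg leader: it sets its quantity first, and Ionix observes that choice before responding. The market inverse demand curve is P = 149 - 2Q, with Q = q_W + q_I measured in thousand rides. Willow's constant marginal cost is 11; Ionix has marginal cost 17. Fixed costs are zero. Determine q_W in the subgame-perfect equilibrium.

36

The follower Ionix best-responds to any q_W: π_I = (149 - 2Q)q_I - 17q_I.
∂π_I/∂q_I = 132 - 2q_W - 4q_I = 0 gives the reaction function q_I = (132 - 2q_W)/4.
The leader anticipates this reaction. Substituting into P = 149 - 2Q gives P = 83 - q_W, so π_W = (83 - q_W)q_W - 11q_W.
Leader FOC: 72 - 2q_W = 0, so q_W = 36.
Then q_I = (132 - 2·36)/4 = 15.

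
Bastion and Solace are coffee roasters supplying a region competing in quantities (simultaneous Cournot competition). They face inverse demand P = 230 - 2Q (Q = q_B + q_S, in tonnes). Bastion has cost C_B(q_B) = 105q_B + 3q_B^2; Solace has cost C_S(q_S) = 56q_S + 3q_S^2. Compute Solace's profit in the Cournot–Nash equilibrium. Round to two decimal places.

1204.48

Bastion's profit: π_B = (230 - 2Q)q_B - (105q_B + 3q_B²). Setting ∂π_B/∂q_B = 0: 125 - 10q_B - 2(q_S) = 0.
Solace's first-order condition: 174 - 10q_S - 2(q_B) = 0.
So q_B = (125 - 2q_S)/10 and q_S = (174 - 2q_B)/10.
Solving the pair: q_B = 451/48, q_S = 745/48.
Price P = 230 - 2·(299/12) = 1081/6.
Solace's profit: (1081/6)·(745/48) - 56·(745/48) - 3(745/48)² = 1204.4813.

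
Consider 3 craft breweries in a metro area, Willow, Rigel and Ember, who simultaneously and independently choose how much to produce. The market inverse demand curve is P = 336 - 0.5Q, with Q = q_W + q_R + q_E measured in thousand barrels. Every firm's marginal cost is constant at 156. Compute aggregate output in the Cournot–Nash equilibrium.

A representative firm's profit is π_i = q_i(336 - 0.5Q) - 156q_i.
First-order condition (treating rivals' output as given): 180 - q_i - (1/2)·Σ_{j≠i} q_j = 0.
By symmetry each firm produces the same amount; substituting Σ_{j≠i} q_j = 2q_i yields q_i = 180/2 = 90.
Total output Q = 90 + 90 + 90 = 270.

270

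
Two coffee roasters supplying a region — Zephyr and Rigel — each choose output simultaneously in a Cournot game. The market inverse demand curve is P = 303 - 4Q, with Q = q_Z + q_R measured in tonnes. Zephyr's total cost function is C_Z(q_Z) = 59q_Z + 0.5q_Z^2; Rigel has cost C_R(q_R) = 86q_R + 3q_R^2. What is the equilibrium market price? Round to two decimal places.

Zephyr's profit: π_Z = (303 - 4Q)q_Z - (59q_Z + (1/2)q_Z²). Setting ∂π_Z/∂q_Z = 0: 244 - 9q_Z - 4(q_R) = 0.
Rigel's first-order condition: 217 - 14q_R - 4(q_Z) = 0.
So q_Z = (244 - 4q_R)/9 and q_R = (217 - 4q_Z)/14.
Solving the pair: q_Z = 1274/55, q_R = 977/110.
Total output Q = 705/22, so price P = 303 - 4·(705/22) = 1923/11.

174.82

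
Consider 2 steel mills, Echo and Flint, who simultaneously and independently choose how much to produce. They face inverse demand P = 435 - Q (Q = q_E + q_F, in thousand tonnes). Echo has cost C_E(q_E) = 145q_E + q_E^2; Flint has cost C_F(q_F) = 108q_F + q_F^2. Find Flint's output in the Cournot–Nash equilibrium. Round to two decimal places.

Echo's profit: π_E = (435 - Q)q_E - (145q_E + q_E²). Setting ∂π_E/∂q_E = 0: 290 - 4q_E - (q_F) = 0.
Flint's profit: π_F = (435 - Q)q_F - (108q_F + q_F²). Setting ∂π_F/∂q_F = 0: 327 - 4q_F - (q_E) = 0.
Rearranging gives the reaction functions q_E = (290 - q_F)/4 and q_F = (327 - q_E)/4.
Substituting one into the other gives q_E = 833/15 and q_F = 1018/15.

67.87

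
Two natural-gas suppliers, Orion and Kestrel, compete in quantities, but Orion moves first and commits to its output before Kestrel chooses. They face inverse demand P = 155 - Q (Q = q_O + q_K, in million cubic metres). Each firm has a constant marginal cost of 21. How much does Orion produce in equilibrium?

Solve by backward induction. Given q_O, the follower Kestrel maximises π_K = (155 - q_O - q_K)q_K - 21q_K.
∂π_K/∂q_K = 134 - q_O - 2q_K = 0 gives the reaction function q_K = (134 - q_O)/2.
The leader anticipates this reaction. Substituting into P = 155 - Q gives P = 88 - (1/2)q_O, so π_O = (88 - (1/2)q_O)q_O - 21q_O.
Leader FOC: 67 - q_O = 0, so q_O = 67.
Then q_K = (134 - 67)/2 = 67/2.

67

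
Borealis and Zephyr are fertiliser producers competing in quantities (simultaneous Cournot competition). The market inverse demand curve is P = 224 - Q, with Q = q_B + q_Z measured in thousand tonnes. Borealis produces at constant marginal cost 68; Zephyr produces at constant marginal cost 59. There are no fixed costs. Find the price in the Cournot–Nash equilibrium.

Borealis's profit: π_B = (224 - Q)q_B - (68q_B). Setting ∂π_B/∂q_B = 0: 156 - 2q_B - (q_Z) = 0.
Zephyr's first-order condition: 165 - 2q_Z - (q_B) = 0.
Rearranging gives the reaction functions q_B = (156 - q_Z)/2 and q_Z = (165 - q_B)/2.
Solving the pair: q_B = 49, q_Z = 58.
Total output Q = 107, so price P = 224 - 107 = 117.

117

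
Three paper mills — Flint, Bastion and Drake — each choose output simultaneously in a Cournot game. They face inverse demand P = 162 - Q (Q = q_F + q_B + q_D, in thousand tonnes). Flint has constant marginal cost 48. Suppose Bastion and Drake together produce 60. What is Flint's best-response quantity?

With rivals' combined output fixed at 60, Flint's profit is π_F = (162 - 60 - q_F)q_F - (48q_F) = (102 - q_F)q_F - (48q_F).
∂π_F/∂q_F = 54 - 2q_F = 0, so q_F = 27.

27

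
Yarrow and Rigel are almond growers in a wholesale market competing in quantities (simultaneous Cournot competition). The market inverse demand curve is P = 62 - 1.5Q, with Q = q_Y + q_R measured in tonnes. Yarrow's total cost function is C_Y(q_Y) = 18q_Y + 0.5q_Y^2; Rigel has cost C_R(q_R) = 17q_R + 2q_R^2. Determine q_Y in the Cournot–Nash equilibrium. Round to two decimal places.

Yarrow's profit: π_Y = (62 - 1.5Q)q_Y - (18q_Y + (1/2)q_Y²). Setting ∂π_Y/∂q_Y = 0: 44 - 4q_Y - (3/2)(q_R) = 0.
Rigel's profit: π_R = (62 - 1.5Q)q_R - (17q_R + 2q_R²). Setting ∂π_R/∂q_R = 0: 45 - 7q_R - (3/2)(q_Y) = 0.
So q_Y = (44 - (3/2)q_R)/4 and q_R = (45 - (3/2)q_Y)/7.
Solving the pair: q_Y = 962/103, q_R = 456/103.

9.34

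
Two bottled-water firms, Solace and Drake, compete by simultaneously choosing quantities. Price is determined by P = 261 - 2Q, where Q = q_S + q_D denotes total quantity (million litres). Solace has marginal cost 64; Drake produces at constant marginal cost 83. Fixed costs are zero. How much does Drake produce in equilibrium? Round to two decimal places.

Solace's profit: π_S = (261 - 2Q)q_S - (64q_S). Setting ∂π_S/∂q_S = 0: 197 - 4q_S - 2(q_D) = 0.
Drake's profit: π_D = (261 - 2Q)q_D - (83q_D). Setting ∂π_D/∂q_D = 0: 178 - 4q_D - 2(q_S) = 0.
So q_S = (197 - 2q_D)/4 and q_D = (178 - 2q_S)/4.
Solving the pair: q_S = 36, q_D = 53/2.

26.50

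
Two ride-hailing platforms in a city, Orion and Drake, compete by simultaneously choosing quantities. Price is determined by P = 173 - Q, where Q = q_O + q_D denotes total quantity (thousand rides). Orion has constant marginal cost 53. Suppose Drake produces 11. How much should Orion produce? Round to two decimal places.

54.50

With the rival's output fixed at 11, Orion's profit is π_O = (173 - 11 - q_O)q_O - (53q_O) = (162 - q_O)q_O - (53q_O).
∂π_O/∂q_O = 109 - 2q_O = 0, so q_O = 109/2.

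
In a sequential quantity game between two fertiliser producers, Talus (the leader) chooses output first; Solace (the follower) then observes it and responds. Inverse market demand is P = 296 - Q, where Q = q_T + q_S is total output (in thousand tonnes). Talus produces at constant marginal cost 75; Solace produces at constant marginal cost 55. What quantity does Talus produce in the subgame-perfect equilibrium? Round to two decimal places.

100.50

The follower Solace best-responds to any q_T: π_S = (296 - Q)q_S - 55q_S.
Follower FOC: 241 - q_T - 2q_S = 0, so q_S(q_T) = (241 - q_T)/2.
The leader anticipates this reaction. Substituting into P = 296 - Q gives P = 351/2 - (1/2)q_T, so π_T = (351/2 - (1/2)q_T)q_T - 75q_T.
Maximising: ∂π_T/∂q_T = 201/2 - q_T = 0, giving q_T = 201/2.
Then q_S = (241 - 201/2)/2 = 281/4.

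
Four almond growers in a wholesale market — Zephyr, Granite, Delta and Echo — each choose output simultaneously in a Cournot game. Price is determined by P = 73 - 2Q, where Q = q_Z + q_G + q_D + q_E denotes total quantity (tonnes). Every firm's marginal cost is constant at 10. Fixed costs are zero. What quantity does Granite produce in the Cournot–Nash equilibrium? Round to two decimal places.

6.30

Each firm earns π_i = (73 - 2Q)q_i - 10q_i.
Setting ∂π_i/∂q_i = 0 with rivals' quantities fixed: 63 - 4q_i - 2·Σ_{j≠i} q_j = 0.
With identical firms every q_j equals q_i, so Σ_{j≠i} q_j = 3q_i and 63 = 10q_i, giving q_i = 63/10.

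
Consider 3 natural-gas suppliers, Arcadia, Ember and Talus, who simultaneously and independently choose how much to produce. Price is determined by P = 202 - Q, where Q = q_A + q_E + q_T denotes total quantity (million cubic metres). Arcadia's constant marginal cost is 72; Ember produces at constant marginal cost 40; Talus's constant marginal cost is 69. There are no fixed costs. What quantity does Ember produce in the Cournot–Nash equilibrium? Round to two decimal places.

Arcadia's profit: π_A = (202 - Q)q_A - (72q_A). Setting ∂π_A/∂q_A = 0: 130 - 2q_A - (q_E + q_T) = 0.
Ember's first-order condition: 162 - 2q_E - (q_A + q_T) = 0.
Talus's first-order condition: 133 - 2q_T - (q_A + q_E) = 0.
Adding the 3 conditions: 425 − 2Q − 2Q = 0, i.e. Q = 425/4.
Back-substituting: q_A = (130 − 425/4) = 95/4, q_E = (162 − 425/4) = 223/4, q_T = (133 − 425/4) = 107/4.

55.75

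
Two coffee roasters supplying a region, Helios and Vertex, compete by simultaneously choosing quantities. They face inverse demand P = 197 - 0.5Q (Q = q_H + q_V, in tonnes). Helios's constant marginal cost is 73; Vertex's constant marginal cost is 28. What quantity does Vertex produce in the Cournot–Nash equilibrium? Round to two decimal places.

Helios's profit: π_H = (197 - 0.5Q)q_H - (73q_H). Setting ∂π_H/∂q_H = 0: 124 - q_H - (1/2)(q_V) = 0.
Vertex's profit: π_V = (197 - 0.5Q)q_V - (28q_V). Setting ∂π_V/∂q_V = 0: 169 - q_V - (1/2)(q_H) = 0.
Rearranging gives the reaction functions q_H = (124 - (1/2)q_V) and q_V = (169 - (1/2)q_H).
Solving the pair: q_H = 158/3, q_V = 428/3.

142.67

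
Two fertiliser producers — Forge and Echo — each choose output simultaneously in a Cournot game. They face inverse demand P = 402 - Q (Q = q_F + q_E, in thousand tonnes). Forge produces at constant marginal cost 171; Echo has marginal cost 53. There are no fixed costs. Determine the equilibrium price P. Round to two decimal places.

208.67

Forge's profit: π_F = (402 - Q)q_F - (171q_F). Setting ∂π_F/∂q_F = 0: 231 - 2q_F - (q_E) = 0.
Echo's profit: π_E = (402 - Q)q_E - (53q_E). Setting ∂π_E/∂q_E = 0: 349 - 2q_E - (q_F) = 0.
Best responses: q_F = (231 - q_E)/2, q_E = (349 - q_F)/2.
Solving the pair: q_F = 113/3, q_E = 467/3.
Total output Q = 580/3, so price P = 402 - 580/3 = 626/3.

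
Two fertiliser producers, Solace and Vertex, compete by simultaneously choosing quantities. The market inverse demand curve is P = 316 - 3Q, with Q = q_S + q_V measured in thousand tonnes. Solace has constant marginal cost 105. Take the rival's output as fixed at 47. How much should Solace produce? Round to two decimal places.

11.67

With the rival's output fixed at 47, Solace's profit is π_S = (316 - 3·47 - 3q_S)q_S - (105q_S) = (175 - 3q_S)q_S - (105q_S).
∂π_S/∂q_S = 70 - 6q_S = 0, so q_S = 35/3.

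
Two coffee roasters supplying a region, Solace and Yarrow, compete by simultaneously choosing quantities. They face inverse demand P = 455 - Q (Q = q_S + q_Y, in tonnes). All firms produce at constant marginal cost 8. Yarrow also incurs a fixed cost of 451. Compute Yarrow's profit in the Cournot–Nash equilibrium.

Each firm earns π_i = (455 - Q)q_i - 8q_i.
First-order condition (treating rivals' output as given): 447 - 2q_i - q_j = 0.
With identical firms every q_j equals q_i, so q_j = q_i and 447 = 3q_i, giving q_i = 149.
Price P = 455 - 298 = 157.
Yarrow's profit: (157 - 8)·149 - 451 = 21750.

21750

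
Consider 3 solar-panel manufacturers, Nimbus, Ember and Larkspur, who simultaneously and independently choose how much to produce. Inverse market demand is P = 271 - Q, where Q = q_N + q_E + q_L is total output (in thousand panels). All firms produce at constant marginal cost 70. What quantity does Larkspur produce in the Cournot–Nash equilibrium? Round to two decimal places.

50.25

A representative firm's profit is π_i = q_i(271 - Q) - 70q_i.
First-order condition (treating rivals' output as given): 201 - 2q_i - Σ_{j≠i} q_j = 0.
With identical firms every q_j equals q_i, so Σ_{j≠i} q_j = 2q_i and 201 = 4q_i, giving q_i = 201/4.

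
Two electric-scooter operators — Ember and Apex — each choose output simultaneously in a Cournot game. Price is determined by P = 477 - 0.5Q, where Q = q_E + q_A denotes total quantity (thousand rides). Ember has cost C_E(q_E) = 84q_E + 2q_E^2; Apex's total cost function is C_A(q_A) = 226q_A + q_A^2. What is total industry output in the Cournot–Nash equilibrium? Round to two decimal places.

Ember's profit: π_E = (477 - 0.5Q)q_E - (84q_E + 2q_E²). Setting ∂π_E/∂q_E = 0: 393 - 5q_E - (1/2)(q_A) = 0.
Apex's profit: π_A = (477 - 0.5Q)q_A - (226q_A + q_A²). Setting ∂π_A/∂q_A = 0: 251 - 3q_A - (1/2)(q_E) = 0.
Rearranging gives the reaction functions q_E = (393 - (1/2)q_A)/5 and q_A = (251 - (1/2)q_E)/3.
Solving the pair: q_E = 71.4237, q_A = 71.7627.
Total output Q = 71.4237 + 71.7627 = 143.1864.

143.19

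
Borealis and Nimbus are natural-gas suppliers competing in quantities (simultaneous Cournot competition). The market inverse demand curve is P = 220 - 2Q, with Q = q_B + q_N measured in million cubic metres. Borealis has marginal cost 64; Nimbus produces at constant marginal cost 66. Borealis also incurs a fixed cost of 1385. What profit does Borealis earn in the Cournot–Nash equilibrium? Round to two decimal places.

Borealis's profit: π_B = (220 - 2Q)q_B - (64q_B). Setting ∂π_B/∂q_B = 0: 156 - 4q_B - 2(q_N) = 0.
Nimbus's profit: π_N = (220 - 2Q)q_N - (66q_N). Setting ∂π_N/∂q_N = 0: 154 - 4q_N - 2(q_B) = 0.
So q_B = (156 - 2q_N)/4 and q_N = (154 - 2q_B)/4.
Substituting one into the other gives q_B = 79/3 and q_N = 76/3.
Price P = 220 - 2·(155/3) = 350/3.
Borealis's profit: (350/3 - 64)·(79/3) - 1385 = 17/9.

1.89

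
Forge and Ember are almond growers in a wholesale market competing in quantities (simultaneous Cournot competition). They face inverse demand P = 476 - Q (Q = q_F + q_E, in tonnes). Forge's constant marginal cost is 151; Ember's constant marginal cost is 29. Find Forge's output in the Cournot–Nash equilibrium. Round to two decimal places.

Forge's profit: π_F = (476 - Q)q_F - (151q_F). Setting ∂π_F/∂q_F = 0: 325 - 2q_F - (q_E) = 0.
Ember's profit: π_E = (476 - Q)q_E - (29q_E). Setting ∂π_E/∂q_E = 0: 447 - 2q_E - (q_F) = 0.
So q_F = (325 - q_E)/2 and q_E = (447 - q_F)/2.
Substituting one into the other gives q_F = 203/3 and q_E = 569/3.

67.67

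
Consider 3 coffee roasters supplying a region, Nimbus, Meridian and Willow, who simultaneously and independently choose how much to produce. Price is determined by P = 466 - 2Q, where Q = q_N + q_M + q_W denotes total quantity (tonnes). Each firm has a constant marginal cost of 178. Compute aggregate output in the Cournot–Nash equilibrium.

A representative firm's profit is π_i = q_i(466 - 2Q) - 178q_i.
Setting ∂π_i/∂q_i = 0 with rivals' quantities fixed: 288 - 4q_i - 2·Σ_{j≠i} q_j = 0.
By symmetry each firm produces the same amount; substituting Σ_{j≠i} q_j = 2q_i yields q_i = 288/8 = 36.
Total output Q = 36 + 36 + 36 = 108.

108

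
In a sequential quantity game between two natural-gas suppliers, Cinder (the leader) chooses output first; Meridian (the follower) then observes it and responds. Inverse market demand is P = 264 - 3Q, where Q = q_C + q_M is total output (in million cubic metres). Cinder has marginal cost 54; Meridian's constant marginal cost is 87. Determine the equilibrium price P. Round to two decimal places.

Solve by backward induction. Given q_C, the follower Meridian maximises π_M = (264 - 3q_C - 3q_M)q_M - 87q_M.
∂π_M/∂q_M = 177 - 3q_C - 6q_M = 0 gives the reaction function q_M = (177 - 3q_C)/6.
Cinder substitutes q_M(q_C) into its own profit: π_C = q_C(264 - 3q_C - (177 - 3q_C)/2) - 54q_C = (351/2 - (3/2)q_C)q_C - 54q_C.
Maximising: ∂π_C/∂q_C = 243/2 - 3q_C = 0, giving q_C = 81/2.
Then q_M = (177 - 3·(81/2))/6 = 37/4.
Total output Q = 199/4, so price P = 264 - 3·(199/4) = 459/4.

114.75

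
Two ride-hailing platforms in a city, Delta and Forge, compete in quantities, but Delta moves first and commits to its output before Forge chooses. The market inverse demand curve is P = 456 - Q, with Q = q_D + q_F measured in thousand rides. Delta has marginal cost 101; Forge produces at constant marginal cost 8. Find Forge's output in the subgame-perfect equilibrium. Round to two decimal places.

158.50

The follower Forge best-responds to any q_D: π_F = (456 - Q)q_F - 8q_F.
Setting the follower's marginal profit to zero, 448 - q_D - 2q_F = 0, i.e. q_F = (448 - q_D)/2.
Delta substitutes q_F(q_D) into its own profit: π_D = q_D(456 - q_D - (448 - q_D)/2) - 101q_D = (232 - (1/2)q_D)q_D - 101q_D.
Maximising: ∂π_D/∂q_D = 131 - q_D = 0, giving q_D = 131.
Then q_F = (448 - 131)/2 = 317/2.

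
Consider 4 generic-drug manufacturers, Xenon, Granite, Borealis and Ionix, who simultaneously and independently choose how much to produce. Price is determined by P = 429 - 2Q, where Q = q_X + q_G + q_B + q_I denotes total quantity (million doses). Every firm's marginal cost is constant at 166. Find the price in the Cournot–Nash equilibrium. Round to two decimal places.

A representative firm's profit is π_i = q_i(429 - 2Q) - 166q_i.
First-order condition (treating rivals' output as given): 263 - 4q_i - 2·Σ_{j≠i} q_j = 0.
With identical firms every q_j equals q_i, so Σ_{j≠i} q_j = 3q_i and 263 = 10q_i, giving q_i = 263/10.
Total output Q = 526/5, so price P = 429 - 2·(526/5) = 1093/5.

218.60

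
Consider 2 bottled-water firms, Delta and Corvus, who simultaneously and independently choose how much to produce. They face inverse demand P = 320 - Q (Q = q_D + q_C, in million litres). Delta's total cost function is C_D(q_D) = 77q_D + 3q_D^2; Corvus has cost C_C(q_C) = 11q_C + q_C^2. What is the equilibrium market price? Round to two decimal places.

226.71

Delta's profit: π_D = (320 - Q)q_D - (77q_D + 3q_D²). Setting ∂π_D/∂q_D = 0: 243 - 8q_D - (q_C) = 0.
Corvus's profit: π_C = (320 - Q)q_C - (11q_C + q_C²). Setting ∂π_C/∂q_C = 0: 309 - 4q_C - (q_D) = 0.
So q_D = (243 - q_C)/8 and q_C = (309 - q_D)/4.
Substituting one into the other gives q_D = 663/31 and q_C = 71.9032.
Total output Q = 93.2903, so price P = 320 - 93.2903 = 226.7097.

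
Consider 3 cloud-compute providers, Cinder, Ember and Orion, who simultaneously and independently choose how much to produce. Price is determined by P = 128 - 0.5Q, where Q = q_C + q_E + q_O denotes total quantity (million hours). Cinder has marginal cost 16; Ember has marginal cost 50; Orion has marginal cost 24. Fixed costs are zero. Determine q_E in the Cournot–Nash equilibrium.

9

Cinder's profit: π_C = (128 - 0.5Q)q_C - (16q_C). Setting ∂π_C/∂q_C = 0: 112 - q_C - (1/2)(q_E + q_O) = 0.
Ember's first-order condition: 78 - q_E - (1/2)(q_C + q_O) = 0.
Orion's profit: π_O = (128 - 0.5Q)q_O - (24q_O). Setting ∂π_O/∂q_O = 0: 104 - q_O - (1/2)(q_C + q_E) = 0.
Adding the 3 first-order conditions: 294 − 2Q = 0, so Q = 147.
Back-substituting: q_C = (112 − 147/2)/(1/2) = 77, q_E = (78 − 147/2)/(1/2) = 9, q_O = (104 − 147/2)/(1/2) = 61.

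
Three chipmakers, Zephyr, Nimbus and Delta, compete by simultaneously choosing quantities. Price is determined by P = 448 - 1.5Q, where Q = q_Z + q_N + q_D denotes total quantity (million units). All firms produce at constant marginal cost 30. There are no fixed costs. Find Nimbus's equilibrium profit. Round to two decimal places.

7280.17

A representative firm's profit is π_i = q_i(448 - 1.5Q) - 30q_i.
Setting ∂π_i/∂q_i = 0 with rivals' quantities fixed: 418 - 3q_i - (3/2)·Σ_{j≠i} q_j = 0.
By symmetry each firm produces the same amount; substituting Σ_{j≠i} q_j = 2q_i yields q_i = 418/6 = 209/3.
Price P = 448 - (3/2)·209 = 269/2.
Nimbus's profit: (269/2 - 30)·(209/3) = 7280.1667.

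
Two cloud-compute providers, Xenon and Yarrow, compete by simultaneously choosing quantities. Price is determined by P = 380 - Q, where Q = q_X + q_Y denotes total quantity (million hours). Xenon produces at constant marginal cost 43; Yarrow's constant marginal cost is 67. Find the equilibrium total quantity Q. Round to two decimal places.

Xenon's profit: π_X = (380 - Q)q_X - (43q_X). Setting ∂π_X/∂q_X = 0: 337 - 2q_X - (q_Y) = 0.
Yarrow's first-order condition: 313 - 2q_Y - (q_X) = 0.
Rearranging gives the reaction functions q_X = (337 - q_Y)/2 and q_Y = (313 - q_X)/2.
Solving the pair: q_X = 361/3, q_Y = 289/3.
Total output Q = 361/3 + 289/3 = 650/3.

216.67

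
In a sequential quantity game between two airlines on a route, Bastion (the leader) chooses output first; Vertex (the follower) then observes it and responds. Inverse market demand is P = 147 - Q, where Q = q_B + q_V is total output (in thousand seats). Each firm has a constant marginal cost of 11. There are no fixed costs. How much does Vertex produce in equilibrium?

34

The follower Vertex best-responds to any q_B: π_V = (147 - Q)q_V - 11q_V.
∂π_V/∂q_V = 136 - q_B - 2q_V = 0 gives the reaction function q_V = (136 - q_B)/2.
Bastion substitutes q_V(q_B) into its own profit: π_B = q_B(147 - q_B - (136 - q_B)/2) - 11q_B = (79 - (1/2)q_B)q_B - 11q_B.
Leader FOC: 68 - q_B = 0, so q_B = 68.
Then q_V = (136 - 68)/2 = 34.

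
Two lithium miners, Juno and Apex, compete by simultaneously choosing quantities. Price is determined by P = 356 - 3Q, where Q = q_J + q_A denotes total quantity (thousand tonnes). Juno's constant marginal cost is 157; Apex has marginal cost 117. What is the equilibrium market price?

Juno's profit: π_J = (356 - 3Q)q_J - (157q_J). Setting ∂π_J/∂q_J = 0: 199 - 6q_J - 3(q_A) = 0.
Apex's profit: π_A = (356 - 3Q)q_A - (117q_A). Setting ∂π_A/∂q_A = 0: 239 - 6q_A - 3(q_J) = 0.
So q_J = (199 - 3q_A)/6 and q_A = (239 - 3q_J)/6.
Solving the pair: q_J = 53/3, q_A = 31.
Total output Q = 146/3, so price P = 356 - 3·(146/3) = 210.

210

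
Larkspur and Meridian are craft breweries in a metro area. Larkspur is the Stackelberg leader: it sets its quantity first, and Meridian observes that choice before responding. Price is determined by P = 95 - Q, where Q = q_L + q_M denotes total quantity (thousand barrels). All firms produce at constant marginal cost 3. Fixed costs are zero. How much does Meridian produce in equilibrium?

The follower Meridian best-responds to any q_L: π_M = (95 - Q)q_M - 3q_M.
Follower FOC: 92 - q_L - 2q_M = 0, so q_M(q_L) = (92 - q_L)/2.
Larkspur substitutes q_M(q_L) into its own profit: π_L = q_L(95 - q_L - (92 - q_L)/2) - 3q_L = (49 - (1/2)q_L)q_L - 3q_L.
Leader FOC: 46 - q_L = 0, so q_L = 46.
Then q_M = (92 - 46)/2 = 23.

23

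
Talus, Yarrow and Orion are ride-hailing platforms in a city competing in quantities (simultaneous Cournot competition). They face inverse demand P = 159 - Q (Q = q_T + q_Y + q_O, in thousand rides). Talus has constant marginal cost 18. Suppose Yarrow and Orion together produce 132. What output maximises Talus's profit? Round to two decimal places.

With rivals' combined output fixed at 132, Talus's profit is π_T = (159 - 132 - q_T)q_T - (18q_T) = (27 - q_T)q_T - (18q_T).
∂π_T/∂q_T = 9 - 2q_T = 0, so q_T = 9/2.

4.50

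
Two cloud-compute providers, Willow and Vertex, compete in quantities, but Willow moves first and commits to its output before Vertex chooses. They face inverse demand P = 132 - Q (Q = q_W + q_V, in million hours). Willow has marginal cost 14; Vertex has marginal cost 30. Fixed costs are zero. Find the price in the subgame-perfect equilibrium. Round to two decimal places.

The follower Vertex best-responds to any q_W: π_V = (132 - Q)q_V - 30q_V.
∂π_V/∂q_V = 102 - q_W - 2q_V = 0 gives the reaction function q_V = (102 - q_W)/2.
The leader anticipates this reaction. Substituting into P = 132 - Q gives P = 81 - (1/2)q_W, so π_W = (81 - (1/2)q_W)q_W - 14q_W.
The leader's first-order condition 67 - q_W = 0 yields q_W = 67.
Then q_V = (102 - 67)/2 = 35/2.
Total output Q = 169/2, so price P = 132 - 169/2 = 95/2.

47.50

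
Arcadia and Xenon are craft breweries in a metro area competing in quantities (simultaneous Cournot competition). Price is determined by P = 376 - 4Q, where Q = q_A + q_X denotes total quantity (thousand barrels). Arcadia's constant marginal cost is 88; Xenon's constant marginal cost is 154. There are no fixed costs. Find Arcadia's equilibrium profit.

3481

Arcadia's profit: π_A = (376 - 4Q)q_A - (88q_A). Setting ∂π_A/∂q_A = 0: 288 - 8q_A - 4(q_X) = 0.
Xenon's profit: π_X = (376 - 4Q)q_X - (154q_X). Setting ∂π_X/∂q_X = 0: 222 - 8q_X - 4(q_A) = 0.
Best responses: q_A = (288 - 4q_X)/8, q_X = (222 - 4q_A)/8.
Substituting one into the other gives q_A = 59/2 and q_X = 13.
Price P = 376 - 4·(85/2) = 206.
Arcadia's profit: (206 - 88)·(59/2) = 3481.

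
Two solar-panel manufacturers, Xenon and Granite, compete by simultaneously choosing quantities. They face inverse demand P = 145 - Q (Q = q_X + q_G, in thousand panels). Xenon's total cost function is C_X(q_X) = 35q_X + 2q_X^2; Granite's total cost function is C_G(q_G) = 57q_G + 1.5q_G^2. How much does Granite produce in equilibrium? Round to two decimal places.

14.41

Xenon's profit: π_X = (145 - Q)q_X - (35q_X + 2q_X²). Setting ∂π_X/∂q_X = 0: 110 - 6q_X - (q_G) = 0.
Granite's first-order condition: 88 - 5q_G - (q_X) = 0.
So q_X = (110 - q_G)/6 and q_G = (88 - q_X)/5.
Substituting one into the other gives q_X = 462/29 and q_G = 418/29.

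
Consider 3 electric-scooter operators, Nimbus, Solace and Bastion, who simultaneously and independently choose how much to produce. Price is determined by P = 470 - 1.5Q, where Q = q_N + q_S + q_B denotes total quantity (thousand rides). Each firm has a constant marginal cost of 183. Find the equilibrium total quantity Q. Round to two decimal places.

143.50

A representative firm's profit is π_i = q_i(470 - 1.5Q) - 183q_i.
First-order condition (treating rivals' output as given): 287 - 3q_i - (3/2)·Σ_{j≠i} q_j = 0.
With identical firms every q_j equals q_i, so Σ_{j≠i} q_j = 2q_i and 287 = 6q_i, giving q_i = 287/6.
Total output Q = 287/6 + 287/6 + 287/6 = 287/2.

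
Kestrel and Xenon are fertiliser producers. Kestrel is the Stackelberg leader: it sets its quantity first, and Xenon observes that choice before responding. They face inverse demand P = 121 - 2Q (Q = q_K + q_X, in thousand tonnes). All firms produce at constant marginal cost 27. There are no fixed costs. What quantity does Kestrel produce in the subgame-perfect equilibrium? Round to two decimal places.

23.50

Solve by backward induction. Given q_K, the follower Xenon maximises π_X = (121 - 2q_K - 2q_X)q_X - 27q_X.
Follower FOC: 94 - 2q_K - 4q_X = 0, so q_X(q_K) = (94 - 2q_K)/4.
Kestrel substitutes q_X(q_K) into its own profit: π_K = q_K(121 - 2q_K - (94 - 2q_K)/2) - 27q_K = (74 - q_K)q_K - 27q_K.
Leader FOC: 47 - 2q_K = 0, so q_K = 47/2.
Then q_X = (94 - 2·(47/2))/4 = 47/4.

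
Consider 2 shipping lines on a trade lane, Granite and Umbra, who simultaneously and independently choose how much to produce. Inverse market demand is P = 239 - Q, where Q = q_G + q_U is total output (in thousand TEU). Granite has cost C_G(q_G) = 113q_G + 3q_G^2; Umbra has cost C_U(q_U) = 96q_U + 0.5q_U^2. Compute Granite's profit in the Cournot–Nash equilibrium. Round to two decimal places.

Granite's profit: π_G = (239 - Q)q_G - (113q_G + 3q_G²). Setting ∂π_G/∂q_G = 0: 126 - 8q_G - (q_U) = 0.
Umbra's profit: π_U = (239 - Q)q_U - (96q_U + (1/2)q_U²). Setting ∂π_U/∂q_U = 0: 143 - 3q_U - (q_G) = 0.
Best responses: q_G = (126 - q_U)/8, q_U = (143 - q_G)/3.
Solving the pair: q_G = 235/23, q_U = 1018/23.
Price P = 239 - 1253/23 = 184.5217.
Granite's profit: 184.5217·(235/23) - 113·(235/23) - 3(235/23)² = 417.5803.

417.58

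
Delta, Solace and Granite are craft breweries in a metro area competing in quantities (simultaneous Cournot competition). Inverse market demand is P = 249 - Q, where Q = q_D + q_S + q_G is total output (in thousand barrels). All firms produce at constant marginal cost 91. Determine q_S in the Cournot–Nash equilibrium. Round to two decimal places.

A representative firm's profit is π_i = q_i(249 - Q) - 91q_i.
First-order condition (treating rivals' output as given): 158 - 2q_i - Σ_{j≠i} q_j = 0.
By symmetry each firm produces the same amount; substituting Σ_{j≠i} q_j = 2q_i yields q_i = 158/4 = 79/2.

39.50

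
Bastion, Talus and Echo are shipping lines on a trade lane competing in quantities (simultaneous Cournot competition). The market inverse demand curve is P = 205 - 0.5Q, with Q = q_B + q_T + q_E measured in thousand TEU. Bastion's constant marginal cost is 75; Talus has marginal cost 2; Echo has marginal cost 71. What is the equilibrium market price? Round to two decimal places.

88.25

Bastion's profit: π_B = (205 - 0.5Q)q_B - (75q_B). Setting ∂π_B/∂q_B = 0: 130 - q_B - (1/2)(q_T + q_E) = 0.
Talus's profit: π_T = (205 - 0.5Q)q_T - (2q_T). Setting ∂π_T/∂q_T = 0: 203 - q_T - (1/2)(q_B + q_E) = 0.
Echo's profit: π_E = (205 - 0.5Q)q_E - (71q_E). Setting ∂π_E/∂q_E = 0: 134 - q_E - (1/2)(q_B + q_T) = 0.
Adding the 3 conditions: 467 − Q − Q = 0, i.e. Q = 467/2.
Back-substituting: q_B = (130 − 467/4)/(1/2) = 53/2, q_T = (203 − 467/4)/(1/2) = 345/2, q_E = (134 − 467/4)/(1/2) = 69/2.
Total output Q = 467/2, so price P = 205 - (1/2)·(467/2) = 353/4.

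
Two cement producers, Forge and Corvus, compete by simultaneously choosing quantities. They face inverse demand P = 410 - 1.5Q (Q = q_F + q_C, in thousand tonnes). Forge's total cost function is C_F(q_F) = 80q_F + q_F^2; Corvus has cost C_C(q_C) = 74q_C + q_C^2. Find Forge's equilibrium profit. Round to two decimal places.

Forge's profit: π_F = (410 - 1.5Q)q_F - (80q_F + q_F²). Setting ∂π_F/∂q_F = 0: 330 - 5q_F - (3/2)(q_C) = 0.
Corvus's first-order condition: 336 - 5q_C - (3/2)(q_F) = 0.
Best responses: q_F = (330 - (3/2)q_C)/5, q_C = (336 - (3/2)q_F)/5.
Substituting one into the other gives q_F = 50.3736 and q_C = 52.0879.
Price P = 410 - (3/2)·(1332/13) = 256.3077.
Forge's profit: 256.3077·50.3736 - 80·50.3736 - 50.3736² = 6343.7556.

6343.76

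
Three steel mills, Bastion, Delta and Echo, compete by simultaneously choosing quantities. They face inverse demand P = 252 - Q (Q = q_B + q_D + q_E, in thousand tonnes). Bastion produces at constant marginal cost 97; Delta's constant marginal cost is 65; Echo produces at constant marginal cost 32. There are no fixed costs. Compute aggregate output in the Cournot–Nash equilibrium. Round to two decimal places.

140.50

Bastion's profit: π_B = (252 - Q)q_B - (97q_B). Setting ∂π_B/∂q_B = 0: 155 - 2q_B - (q_D + q_E) = 0.
Delta's first-order condition: 187 - 2q_D - (q_B + q_E) = 0.
Echo's first-order condition: 220 - 2q_E - (q_B + q_D) = 0.
Adding the 3 conditions: 562 − 2Q − 2Q = 0, i.e. Q = 281/2.
Back-substituting: q_B = (155 − 281/2) = 29/2, q_D = (187 − 281/2) = 93/2, q_E = (220 − 281/2) = 159/2.
Total output Q = 29/2 + 93/2 + 159/2 = 281/2.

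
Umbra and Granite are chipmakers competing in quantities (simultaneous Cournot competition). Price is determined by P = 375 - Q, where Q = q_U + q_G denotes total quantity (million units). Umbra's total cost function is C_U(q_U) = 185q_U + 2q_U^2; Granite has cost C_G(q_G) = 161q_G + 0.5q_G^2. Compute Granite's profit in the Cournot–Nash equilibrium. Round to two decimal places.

Umbra's profit: π_U = (375 - Q)q_U - (185q_U + 2q_U²). Setting ∂π_U/∂q_U = 0: 190 - 6q_U - (q_G) = 0.
Granite's profit: π_G = (375 - Q)q_G - (161q_G + (1/2)q_G²). Setting ∂π_G/∂q_G = 0: 214 - 3q_G - (q_U) = 0.
Best responses: q_U = (190 - q_G)/6, q_G = (214 - q_U)/3.
Solving the pair: q_U = 356/17, q_G = 1094/17.
Price P = 375 - 1450/17 = 289.7059.
Granite's profit: 289.7059·(1094/17) - 161·(1094/17) - (1/2)(1094/17)² = 6211.9516.

6211.95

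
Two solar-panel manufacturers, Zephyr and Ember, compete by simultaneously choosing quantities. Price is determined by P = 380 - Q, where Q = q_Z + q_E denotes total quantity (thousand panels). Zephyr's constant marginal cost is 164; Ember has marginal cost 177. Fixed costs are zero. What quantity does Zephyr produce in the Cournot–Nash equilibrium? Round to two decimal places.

76.33

Zephyr's profit: π_Z = (380 - Q)q_Z - (164q_Z). Setting ∂π_Z/∂q_Z = 0: 216 - 2q_Z - (q_E) = 0.
Ember's profit: π_E = (380 - Q)q_E - (177q_E). Setting ∂π_E/∂q_E = 0: 203 - 2q_E - (q_Z) = 0.
Rearranging gives the reaction functions q_Z = (216 - q_E)/2 and q_E = (203 - q_Z)/2.
Solving the pair: q_Z = 229/3, q_E = 190/3.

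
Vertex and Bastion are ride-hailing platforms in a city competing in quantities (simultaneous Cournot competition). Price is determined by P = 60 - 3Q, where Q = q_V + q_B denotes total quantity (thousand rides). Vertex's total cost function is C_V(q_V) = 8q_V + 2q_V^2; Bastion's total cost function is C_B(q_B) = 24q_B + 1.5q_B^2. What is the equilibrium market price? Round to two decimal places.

39.11

Vertex's profit: π_V = (60 - 3Q)q_V - (8q_V + 2q_V²). Setting ∂π_V/∂q_V = 0: 52 - 10q_V - 3(q_B) = 0.
Bastion's profit: π_B = (60 - 3Q)q_B - (24q_B + (3/2)q_B²). Setting ∂π_B/∂q_B = 0: 36 - 9q_B - 3(q_V) = 0.
Rearranging gives the reaction functions q_V = (52 - 3q_B)/10 and q_B = (36 - 3q_V)/9.
Solving the pair: q_V = 40/9, q_B = 68/27.
Total output Q = 188/27, so price P = 60 - 3·(188/27) = 352/9.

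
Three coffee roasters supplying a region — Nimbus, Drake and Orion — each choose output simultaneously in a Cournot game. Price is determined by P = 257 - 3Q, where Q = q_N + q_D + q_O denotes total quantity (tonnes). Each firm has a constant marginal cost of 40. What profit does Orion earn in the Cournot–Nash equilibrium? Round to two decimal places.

A representative firm's profit is π_i = q_i(257 - 3Q) - 40q_i.
Setting ∂π_i/∂q_i = 0 with rivals' quantities fixed: 217 - 6q_i - 3·Σ_{j≠i} q_j = 0.
By symmetry each firm produces the same amount; substituting Σ_{j≠i} q_j = 2q_i yields q_i = 217/12.
Price P = 257 - 3·(217/4) = 377/4.
Orion's profit: (377/4 - 40)·(217/12) = 981.0208.

981.02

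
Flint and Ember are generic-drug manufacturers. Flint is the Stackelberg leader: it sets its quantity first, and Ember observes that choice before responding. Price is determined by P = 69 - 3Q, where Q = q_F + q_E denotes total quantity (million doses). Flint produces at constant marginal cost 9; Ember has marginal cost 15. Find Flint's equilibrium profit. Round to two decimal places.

Solve by backward induction. Given q_F, the follower Ember maximises π_E = (69 - 3q_F - 3q_E)q_E - 15q_E.
∂π_E/∂q_E = 54 - 3q_F - 6q_E = 0 gives the reaction function q_E = (54 - 3q_F)/6.
The leader anticipates this reaction. Substituting into P = 69 - 3Q gives P = 42 - (3/2)q_F, so π_F = (42 - (3/2)q_F)q_F - 9q_F.
Maximising: ∂π_F/∂q_F = 33 - 3q_F = 0, giving q_F = 11.
Then q_E = (54 - 3·11)/6 = 7/2.
Price P = 69 - 3·(29/2) = 51/2.
Flint's profit: (51/2 - 9)·11 = 363/2.

181.50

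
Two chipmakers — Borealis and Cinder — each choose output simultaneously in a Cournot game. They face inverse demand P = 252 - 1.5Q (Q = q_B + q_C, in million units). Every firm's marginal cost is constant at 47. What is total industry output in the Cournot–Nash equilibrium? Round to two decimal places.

A representative firm's profit is π_i = q_i(252 - 1.5Q) - 47q_i.
Setting ∂π_i/∂q_i = 0 with rivals' quantities fixed: 205 - 3q_i - (3/2)q_j = 0.
With identical firms every q_j equals q_i, so q_j = q_i and 205 = (9/2)q_i, giving q_i = 410/9.
Total output Q = 410/9 + 410/9 = 820/9.

91.11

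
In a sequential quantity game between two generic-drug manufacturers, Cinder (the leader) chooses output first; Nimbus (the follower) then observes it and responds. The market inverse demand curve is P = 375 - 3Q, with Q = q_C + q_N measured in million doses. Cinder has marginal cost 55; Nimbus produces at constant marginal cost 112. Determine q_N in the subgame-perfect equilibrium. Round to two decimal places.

The follower Nimbus best-responds to any q_C: π_N = (375 - 3Q)q_N - 112q_N.
Setting the follower's marginal profit to zero, 263 - 3q_C - 6q_N = 0, i.e. q_N = (263 - 3q_C)/6.
Cinder substitutes q_N(q_C) into its own profit: π_C = q_C(375 - 3q_C - (263 - 3q_C)/2) - 55q_C = (487/2 - (3/2)q_C)q_C - 55q_C.
Maximising: ∂π_C/∂q_C = 377/2 - 3q_C = 0, giving q_C = 377/6.
Then q_N = (263 - 3·(377/6))/6 = 149/12.

12.42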